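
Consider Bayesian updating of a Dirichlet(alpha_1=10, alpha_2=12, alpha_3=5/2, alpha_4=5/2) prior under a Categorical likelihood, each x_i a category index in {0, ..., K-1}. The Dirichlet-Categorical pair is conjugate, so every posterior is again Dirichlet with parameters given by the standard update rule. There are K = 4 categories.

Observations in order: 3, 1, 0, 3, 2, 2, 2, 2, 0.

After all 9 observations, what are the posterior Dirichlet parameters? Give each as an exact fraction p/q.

obs 1: x=3 → posterior Dirichlet(10, 12, 5/2, 7/2)
obs 2: x=1 → posterior Dirichlet(10, 13, 5/2, 7/2)
obs 3: x=0 → posterior Dirichlet(11, 13, 5/2, 7/2)
obs 4: x=3 → posterior Dirichlet(11, 13, 5/2, 9/2)
obs 5: x=2 → posterior Dirichlet(11, 13, 7/2, 9/2)
obs 6: x=2 → posterior Dirichlet(11, 13, 9/2, 9/2)
obs 7: x=2 → posterior Dirichlet(11, 13, 11/2, 9/2)
obs 8: x=2 → posterior Dirichlet(11, 13, 13/2, 9/2)
obs 9: x=0 → posterior Dirichlet(12, 13, 13/2, 9/2)

alpha_1=12, alpha_2=13, alpha_3=13/2, alpha_4=9/2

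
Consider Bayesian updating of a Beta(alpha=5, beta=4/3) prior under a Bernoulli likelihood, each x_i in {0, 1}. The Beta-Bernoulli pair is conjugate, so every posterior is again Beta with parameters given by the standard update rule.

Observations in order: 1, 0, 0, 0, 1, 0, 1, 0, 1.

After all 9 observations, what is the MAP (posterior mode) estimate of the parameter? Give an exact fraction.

3/5

obs 1: x=1 → posterior Beta(6, 4/3)
obs 2: x=0 → posterior Beta(6, 7/3)
obs 3: x=0 → posterior Beta(6, 10/3)
obs 4: x=0 → posterior Beta(6, 13/3)
obs 5: x=1 → posterior Beta(7, 13/3)
obs 6: x=0 → posterior Beta(7, 16/3)
obs 7: x=1 → posterior Beta(8, 16/3)
obs 8: x=0 → posterior Beta(8, 19/3)
obs 9: x=1 → posterior Beta(9, 19/3)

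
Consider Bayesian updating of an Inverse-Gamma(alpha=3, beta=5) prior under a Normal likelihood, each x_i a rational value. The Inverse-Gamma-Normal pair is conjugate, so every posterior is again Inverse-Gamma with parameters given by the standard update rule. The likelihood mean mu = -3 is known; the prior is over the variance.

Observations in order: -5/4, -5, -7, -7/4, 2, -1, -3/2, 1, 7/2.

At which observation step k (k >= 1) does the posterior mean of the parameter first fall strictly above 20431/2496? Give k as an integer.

k = 9

obs 1: x=-5/4 → posterior Inverse-Gamma(7/2, 209/32)
obs 2: x=-5 → posterior Inverse-Gamma(4, 273/32)
obs 3: x=-7 → posterior Inverse-Gamma(9/2, 529/32)
obs 4: x=-7/4 → posterior Inverse-Gamma(5, 277/16)
obs 5: x=2 → posterior Inverse-Gamma(11/2, 477/16)
obs 6: x=-1 → posterior Inverse-Gamma(6, 509/16)
obs 7: x=-3/2 → posterior Inverse-Gamma(13/2, 527/16)
obs 8: x=1 → posterior Inverse-Gamma(7, 655/16)
obs 9: x=7/2 → posterior Inverse-Gamma(15/2, 993/16)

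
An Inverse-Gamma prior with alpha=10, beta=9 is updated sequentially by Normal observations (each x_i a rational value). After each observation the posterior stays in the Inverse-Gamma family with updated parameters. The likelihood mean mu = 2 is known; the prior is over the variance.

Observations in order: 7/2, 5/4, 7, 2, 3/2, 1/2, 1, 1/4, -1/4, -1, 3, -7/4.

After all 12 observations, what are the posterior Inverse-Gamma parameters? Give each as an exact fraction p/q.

alpha=16, beta=163/4

obs 1: x=7/2 → posterior Inverse-Gamma(21/2, 81/8)
obs 2: x=5/4 → posterior Inverse-Gamma(11, 333/32)
obs 3: x=7 → posterior Inverse-Gamma(23/2, 733/32)
obs 4: x=2 → posterior Inverse-Gamma(12, 733/32)
obs 5: x=3/2 → posterior Inverse-Gamma(25/2, 737/32)
obs 6: x=1/2 → posterior Inverse-Gamma(13, 773/32)
obs 7: x=1 → posterior Inverse-Gamma(27/2, 789/32)
obs 8: x=1/4 → posterior Inverse-Gamma(14, 419/16)
obs 9: x=-1/4 → posterior Inverse-Gamma(29/2, 919/32)
obs 10: x=-1 → posterior Inverse-Gamma(15, 1063/32)
obs 11: x=3 → posterior Inverse-Gamma(31/2, 1079/32)
obs 12: x=-7/4 → posterior Inverse-Gamma(16, 163/4)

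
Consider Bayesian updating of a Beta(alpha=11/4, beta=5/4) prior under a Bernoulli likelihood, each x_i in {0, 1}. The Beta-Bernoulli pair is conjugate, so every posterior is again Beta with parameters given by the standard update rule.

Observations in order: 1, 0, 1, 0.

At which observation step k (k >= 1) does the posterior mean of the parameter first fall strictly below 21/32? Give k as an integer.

obs 1: x=1 → posterior Beta(15/4, 5/4)
obs 2: x=0 → posterior Beta(15/4, 9/4)
obs 3: x=1 → posterior Beta(19/4, 9/4)
obs 4: x=0 → posterior Beta(19/4, 13/4)

k = 2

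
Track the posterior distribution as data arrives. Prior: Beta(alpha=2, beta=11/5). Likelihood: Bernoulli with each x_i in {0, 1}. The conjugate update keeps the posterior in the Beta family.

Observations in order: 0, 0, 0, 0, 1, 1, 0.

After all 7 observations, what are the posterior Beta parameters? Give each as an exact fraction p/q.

alpha=4, beta=36/5

obs 1: x=0 → posterior Beta(2, 16/5)
obs 2: x=0 → posterior Beta(2, 21/5)
obs 3: x=0 → posterior Beta(2, 26/5)
obs 4: x=0 → posterior Beta(2, 31/5)
obs 5: x=1 → posterior Beta(3, 31/5)
obs 6: x=1 → posterior Beta(4, 31/5)
obs 7: x=0 → posterior Beta(4, 36/5)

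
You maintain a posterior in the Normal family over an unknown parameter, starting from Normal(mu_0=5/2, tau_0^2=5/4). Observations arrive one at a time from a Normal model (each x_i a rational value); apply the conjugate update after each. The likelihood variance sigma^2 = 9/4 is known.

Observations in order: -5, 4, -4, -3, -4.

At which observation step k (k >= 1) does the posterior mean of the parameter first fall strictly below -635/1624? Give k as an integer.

k = 4

obs 1: x=-5 → posterior Normal(-5/28, 45/56)
obs 2: x=4 → posterior Normal(35/38, 45/76)
obs 3: x=-4 → posterior Normal(-5/48, 15/32)
obs 4: x=-3 → posterior Normal(-35/58, 45/116)
obs 5: x=-4 → posterior Normal(-75/68, 45/136)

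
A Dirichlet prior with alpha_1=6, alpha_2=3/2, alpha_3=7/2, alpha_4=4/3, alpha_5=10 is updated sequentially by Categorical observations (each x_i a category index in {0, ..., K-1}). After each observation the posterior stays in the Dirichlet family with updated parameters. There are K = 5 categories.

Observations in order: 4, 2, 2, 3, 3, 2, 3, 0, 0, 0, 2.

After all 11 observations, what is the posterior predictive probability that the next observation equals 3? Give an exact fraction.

obs 1: x=4 → posterior Dirichlet(6, 3/2, 7/2, 4/3, 11)
obs 2: x=2 → posterior Dirichlet(6, 3/2, 9/2, 4/3, 11)
obs 3: x=2 → posterior Dirichlet(6, 3/2, 11/2, 4/3, 11)
obs 4: x=3 → posterior Dirichlet(6, 3/2, 11/2, 7/3, 11)
obs 5: x=3 → posterior Dirichlet(6, 3/2, 11/2, 10/3, 11)
obs 6: x=2 → posterior Dirichlet(6, 3/2, 13/2, 10/3, 11)
obs 7: x=3 → posterior Dirichlet(6, 3/2, 13/2, 13/3, 11)
obs 8: x=0 → posterior Dirichlet(7, 3/2, 13/2, 13/3, 11)
obs 9: x=0 → posterior Dirichlet(8, 3/2, 13/2, 13/3, 11)
obs 10: x=0 → posterior Dirichlet(9, 3/2, 13/2, 13/3, 11)
obs 11: x=2 → posterior Dirichlet(9, 3/2, 15/2, 13/3, 11)

13/100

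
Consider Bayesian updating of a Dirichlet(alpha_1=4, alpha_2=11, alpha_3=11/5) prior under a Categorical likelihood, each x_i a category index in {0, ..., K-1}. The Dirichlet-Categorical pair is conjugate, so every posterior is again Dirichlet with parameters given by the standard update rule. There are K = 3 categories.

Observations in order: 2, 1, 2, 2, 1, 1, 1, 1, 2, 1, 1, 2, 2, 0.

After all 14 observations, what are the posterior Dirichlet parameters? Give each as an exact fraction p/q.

alpha_1=5, alpha_2=18, alpha_3=41/5

obs 1: x=2 → posterior Dirichlet(4, 11, 16/5)
obs 2: x=1 → posterior Dirichlet(4, 12, 16/5)
obs 3: x=2 → posterior Dirichlet(4, 12, 21/5)
obs 4: x=2 → posterior Dirichlet(4, 12, 26/5)
obs 5: x=1 → posterior Dirichlet(4, 13, 26/5)
obs 6: x=1 → posterior Dirichlet(4, 14, 26/5)
obs 7: x=1 → posterior Dirichlet(4, 15, 26/5)
obs 8: x=1 → posterior Dirichlet(4, 16, 26/5)
obs 9: x=2 → posterior Dirichlet(4, 16, 31/5)
obs 10: x=1 → posterior Dirichlet(4, 17, 31/5)
obs 11: x=1 → posterior Dirichlet(4, 18, 31/5)
obs 12: x=2 → posterior Dirichlet(4, 18, 36/5)
obs 13: x=2 → posterior Dirichlet(4, 18, 41/5)
obs 14: x=0 → posterior Dirichlet(5, 18, 41/5)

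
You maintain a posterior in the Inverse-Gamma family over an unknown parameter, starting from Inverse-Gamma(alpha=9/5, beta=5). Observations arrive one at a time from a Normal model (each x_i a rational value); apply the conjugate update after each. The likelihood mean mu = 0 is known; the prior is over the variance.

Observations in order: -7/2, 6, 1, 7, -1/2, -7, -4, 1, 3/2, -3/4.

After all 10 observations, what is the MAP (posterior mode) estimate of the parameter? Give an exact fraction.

obs 1: x=-7/2 → posterior Inverse-Gamma(23/10, 89/8)
obs 2: x=6 → posterior Inverse-Gamma(14/5, 233/8)
obs 3: x=1 → posterior Inverse-Gamma(33/10, 237/8)
obs 4: x=7 → posterior Inverse-Gamma(19/5, 433/8)
obs 5: x=-1/2 → posterior Inverse-Gamma(43/10, 217/4)
obs 6: x=-7 → posterior Inverse-Gamma(24/5, 315/4)
obs 7: x=-4 → posterior Inverse-Gamma(53/10, 347/4)
obs 8: x=1 → posterior Inverse-Gamma(29/5, 349/4)
obs 9: x=3/2 → posterior Inverse-Gamma(63/10, 707/8)
obs 10: x=-3/4 → posterior Inverse-Gamma(34/5, 2837/32)

14185/1248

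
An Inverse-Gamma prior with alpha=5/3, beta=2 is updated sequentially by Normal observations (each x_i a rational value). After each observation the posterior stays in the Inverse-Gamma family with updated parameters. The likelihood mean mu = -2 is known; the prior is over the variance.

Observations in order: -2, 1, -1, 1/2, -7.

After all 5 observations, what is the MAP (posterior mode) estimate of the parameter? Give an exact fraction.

543/124

obs 1: x=-2 → posterior Inverse-Gamma(13/6, 2)
obs 2: x=1 → posterior Inverse-Gamma(8/3, 13/2)
obs 3: x=-1 → posterior Inverse-Gamma(19/6, 7)
obs 4: x=1/2 → posterior Inverse-Gamma(11/3, 81/8)
obs 5: x=-7 → posterior Inverse-Gamma(25/6, 181/8)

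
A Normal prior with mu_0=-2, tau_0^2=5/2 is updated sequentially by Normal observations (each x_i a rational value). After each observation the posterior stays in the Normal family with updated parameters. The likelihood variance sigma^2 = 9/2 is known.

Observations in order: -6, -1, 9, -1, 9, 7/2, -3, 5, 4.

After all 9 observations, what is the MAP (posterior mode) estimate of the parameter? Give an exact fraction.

obs 1: x=-6 → posterior Normal(-24/7, 45/28)
obs 2: x=-1 → posterior Normal(-53/19, 45/38)
obs 3: x=9 → posterior Normal(-1/3, 15/16)
obs 4: x=-1 → posterior Normal(-13/29, 45/58)
obs 5: x=9 → posterior Normal(16/17, 45/68)
obs 6: x=7/2 → posterior Normal(33/26, 15/26)
obs 7: x=-3 → posterior Normal(69/88, 45/88)
obs 8: x=5 → posterior Normal(17/14, 45/98)
obs 9: x=4 → posterior Normal(53/36, 5/12)

53/36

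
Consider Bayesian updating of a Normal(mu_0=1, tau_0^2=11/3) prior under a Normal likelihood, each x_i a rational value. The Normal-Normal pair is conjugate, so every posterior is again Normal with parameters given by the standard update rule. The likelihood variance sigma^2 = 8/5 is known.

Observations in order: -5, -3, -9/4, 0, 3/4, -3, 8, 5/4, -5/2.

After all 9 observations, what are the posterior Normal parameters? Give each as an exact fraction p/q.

mu_0=-1169/2076, tau_0^2=88/519

obs 1: x=-5 → posterior Normal(-251/79, 88/79)
obs 2: x=-3 → posterior Normal(-208/67, 44/67)
obs 3: x=-9/4 → posterior Normal(-2159/756, 88/189)
obs 4: x=0 → posterior Normal(-2159/976, 22/61)
obs 5: x=3/4 → posterior Normal(-997/598, 88/299)
obs 6: x=-3 → posterior Normal(-1327/708, 44/177)
obs 7: x=8 → posterior Normal(-447/818, 88/409)
obs 8: x=5/4 → posterior Normal(-619/1856, 11/58)
obs 9: x=-5/2 → posterior Normal(-1169/2076, 88/519)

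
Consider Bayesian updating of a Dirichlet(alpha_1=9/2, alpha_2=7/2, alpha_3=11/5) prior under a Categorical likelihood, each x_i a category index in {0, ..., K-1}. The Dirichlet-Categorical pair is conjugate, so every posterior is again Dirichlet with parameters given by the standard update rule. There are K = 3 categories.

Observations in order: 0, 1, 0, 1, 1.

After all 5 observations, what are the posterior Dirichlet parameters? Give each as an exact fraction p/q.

obs 1: x=0 → posterior Dirichlet(11/2, 7/2, 11/5)
obs 2: x=1 → posterior Dirichlet(11/2, 9/2, 11/5)
obs 3: x=0 → posterior Dirichlet(13/2, 9/2, 11/5)
obs 4: x=1 → posterior Dirichlet(13/2, 11/2, 11/5)
obs 5: x=1 → posterior Dirichlet(13/2, 13/2, 11/5)

alpha_1=13/2, alpha_2=13/2, alpha_3=11/5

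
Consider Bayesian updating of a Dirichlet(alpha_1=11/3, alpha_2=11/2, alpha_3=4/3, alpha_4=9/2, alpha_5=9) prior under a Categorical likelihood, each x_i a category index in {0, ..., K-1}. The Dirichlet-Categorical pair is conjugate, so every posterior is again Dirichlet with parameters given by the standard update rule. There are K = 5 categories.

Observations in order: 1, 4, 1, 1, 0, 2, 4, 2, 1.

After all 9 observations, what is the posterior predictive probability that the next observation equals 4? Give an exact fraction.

1/3

obs 1: x=1 → posterior Dirichlet(11/3, 13/2, 4/3, 9/2, 9)
obs 2: x=4 → posterior Dirichlet(11/3, 13/2, 4/3, 9/2, 10)
obs 3: x=1 → posterior Dirichlet(11/3, 15/2, 4/3, 9/2, 10)
obs 4: x=1 → posterior Dirichlet(11/3, 17/2, 4/3, 9/2, 10)
obs 5: x=0 → posterior Dirichlet(14/3, 17/2, 4/3, 9/2, 10)
obs 6: x=2 → posterior Dirichlet(14/3, 17/2, 7/3, 9/2, 10)
obs 7: x=4 → posterior Dirichlet(14/3, 17/2, 7/3, 9/2, 11)
obs 8: x=2 → posterior Dirichlet(14/3, 17/2, 10/3, 9/2, 11)
obs 9: x=1 → posterior Dirichlet(14/3, 19/2, 10/3, 9/2, 11)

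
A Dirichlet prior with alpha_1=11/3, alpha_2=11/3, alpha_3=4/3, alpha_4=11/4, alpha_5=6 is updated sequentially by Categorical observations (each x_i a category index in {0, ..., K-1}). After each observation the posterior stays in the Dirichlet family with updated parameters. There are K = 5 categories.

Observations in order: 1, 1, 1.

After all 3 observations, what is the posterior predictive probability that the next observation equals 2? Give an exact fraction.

16/245

obs 1: x=1 → posterior Dirichlet(11/3, 14/3, 4/3, 11/4, 6)
obs 2: x=1 → posterior Dirichlet(11/3, 17/3, 4/3, 11/4, 6)
obs 3: x=1 → posterior Dirichlet(11/3, 20/3, 4/3, 11/4, 6)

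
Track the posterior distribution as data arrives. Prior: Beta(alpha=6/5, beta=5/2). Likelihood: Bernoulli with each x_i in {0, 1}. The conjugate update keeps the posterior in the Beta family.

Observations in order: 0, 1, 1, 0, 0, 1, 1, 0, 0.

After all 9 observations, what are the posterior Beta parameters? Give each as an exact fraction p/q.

alpha=26/5, beta=15/2

obs 1: x=0 → posterior Beta(6/5, 7/2)
obs 2: x=1 → posterior Beta(11/5, 7/2)
obs 3: x=1 → posterior Beta(16/5, 7/2)
obs 4: x=0 → posterior Beta(16/5, 9/2)
obs 5: x=0 → posterior Beta(16/5, 11/2)
obs 6: x=1 → posterior Beta(21/5, 11/2)
obs 7: x=1 → posterior Beta(26/5, 11/2)
obs 8: x=0 → posterior Beta(26/5, 13/2)
obs 9: x=0 → posterior Beta(26/5, 15/2)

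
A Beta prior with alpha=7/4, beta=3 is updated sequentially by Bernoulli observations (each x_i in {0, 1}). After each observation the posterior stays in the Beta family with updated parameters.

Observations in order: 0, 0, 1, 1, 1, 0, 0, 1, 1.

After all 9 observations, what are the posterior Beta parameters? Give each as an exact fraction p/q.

obs 1: x=0 → posterior Beta(7/4, 4)
obs 2: x=0 → posterior Beta(7/4, 5)
obs 3: x=1 → posterior Beta(11/4, 5)
obs 4: x=1 → posterior Beta(15/4, 5)
obs 5: x=1 → posterior Beta(19/4, 5)
obs 6: x=0 → posterior Beta(19/4, 6)
obs 7: x=0 → posterior Beta(19/4, 7)
obs 8: x=1 → posterior Beta(23/4, 7)
obs 9: x=1 → posterior Beta(27/4, 7)

alpha=27/4, beta=7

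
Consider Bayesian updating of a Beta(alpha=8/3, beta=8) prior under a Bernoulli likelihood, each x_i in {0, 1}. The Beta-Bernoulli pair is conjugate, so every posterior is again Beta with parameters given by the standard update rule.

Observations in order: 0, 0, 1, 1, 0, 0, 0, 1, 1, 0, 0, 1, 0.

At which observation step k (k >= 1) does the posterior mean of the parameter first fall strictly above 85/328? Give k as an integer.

obs 1: x=0 → posterior Beta(8/3, 9)
obs 2: x=0 → posterior Beta(8/3, 10)
obs 3: x=1 → posterior Beta(11/3, 10)
obs 4: x=1 → posterior Beta(14/3, 10)
obs 5: x=0 → posterior Beta(14/3, 11)
obs 6: x=0 → posterior Beta(14/3, 12)
obs 7: x=0 → posterior Beta(14/3, 13)
obs 8: x=1 → posterior Beta(17/3, 13)
obs 9: x=1 → posterior Beta(20/3, 13)
obs 10: x=0 → posterior Beta(20/3, 14)
obs 11: x=0 → posterior Beta(20/3, 15)
obs 12: x=1 → posterior Beta(23/3, 15)
obs 13: x=0 → posterior Beta(23/3, 16)

k = 3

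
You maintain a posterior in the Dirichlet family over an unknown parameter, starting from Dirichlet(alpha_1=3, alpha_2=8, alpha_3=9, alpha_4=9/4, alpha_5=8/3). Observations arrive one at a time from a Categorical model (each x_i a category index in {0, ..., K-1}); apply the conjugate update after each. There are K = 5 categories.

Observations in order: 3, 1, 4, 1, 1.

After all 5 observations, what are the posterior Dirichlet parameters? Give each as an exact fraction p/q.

alpha_1=3, alpha_2=11, alpha_3=9, alpha_4=13/4, alpha_5=11/3

obs 1: x=3 → posterior Dirichlet(3, 8, 9, 13/4, 8/3)
obs 2: x=1 → posterior Dirichlet(3, 9, 9, 13/4, 8/3)
obs 3: x=4 → posterior Dirichlet(3, 9, 9, 13/4, 11/3)
obs 4: x=1 → posterior Dirichlet(3, 10, 9, 13/4, 11/3)
obs 5: x=1 → posterior Dirichlet(3, 11, 9, 13/4, 11/3)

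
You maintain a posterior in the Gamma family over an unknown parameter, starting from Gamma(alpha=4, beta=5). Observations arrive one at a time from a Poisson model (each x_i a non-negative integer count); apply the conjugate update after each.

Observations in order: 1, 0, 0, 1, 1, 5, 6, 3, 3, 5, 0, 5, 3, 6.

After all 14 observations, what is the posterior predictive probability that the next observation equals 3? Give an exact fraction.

obs 1: x=1 → posterior Gamma(5, 6)
obs 2: x=0 → posterior Gamma(5, 7)
obs 3: x=0 → posterior Gamma(5, 8)
obs 4: x=1 → posterior Gamma(6, 9)
obs 5: x=1 → posterior Gamma(7, 10)
obs 6: x=5 → posterior Gamma(12, 11)
obs 7: x=6 → posterior Gamma(18, 12)
obs 8: x=3 → posterior Gamma(21, 13)
obs 9: x=3 → posterior Gamma(24, 14)
obs 10: x=5 → posterior Gamma(29, 15)
obs 11: x=0 → posterior Gamma(29, 16)
obs 12: x=5 → posterior Gamma(34, 17)
obs 13: x=3 → posterior Gamma(37, 18)
obs 14: x=6 → posterior Gamma(43, 19)

13752676787995922233097795931948717902251695071296391708121/70368744177664000000000000000000000000000000000000000000000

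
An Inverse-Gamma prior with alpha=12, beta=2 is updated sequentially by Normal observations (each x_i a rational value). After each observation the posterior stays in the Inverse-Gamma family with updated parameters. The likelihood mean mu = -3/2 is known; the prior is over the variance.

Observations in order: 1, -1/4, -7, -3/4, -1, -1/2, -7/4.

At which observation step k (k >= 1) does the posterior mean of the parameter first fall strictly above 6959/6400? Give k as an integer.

obs 1: x=1 → posterior Inverse-Gamma(25/2, 41/8)
obs 2: x=-1/4 → posterior Inverse-Gamma(13, 189/32)
obs 3: x=-7 → posterior Inverse-Gamma(27/2, 673/32)
obs 4: x=-3/4 → posterior Inverse-Gamma(14, 341/16)
obs 5: x=-1 → posterior Inverse-Gamma(29/2, 343/16)
obs 6: x=-1/2 → posterior Inverse-Gamma(15, 351/16)
obs 7: x=-7/4 → posterior Inverse-Gamma(31/2, 703/32)

k = 3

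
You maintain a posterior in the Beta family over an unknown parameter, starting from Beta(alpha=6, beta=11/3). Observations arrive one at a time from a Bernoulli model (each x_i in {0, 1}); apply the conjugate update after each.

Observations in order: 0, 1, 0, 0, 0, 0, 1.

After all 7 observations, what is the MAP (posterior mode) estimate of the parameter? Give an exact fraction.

21/44

obs 1: x=0 → posterior Beta(6, 14/3)
obs 2: x=1 → posterior Beta(7, 14/3)
obs 3: x=0 → posterior Beta(7, 17/3)
obs 4: x=0 → posterior Beta(7, 20/3)
obs 5: x=0 → posterior Beta(7, 23/3)
obs 6: x=0 → posterior Beta(7, 26/3)
obs 7: x=1 → posterior Beta(8, 26/3)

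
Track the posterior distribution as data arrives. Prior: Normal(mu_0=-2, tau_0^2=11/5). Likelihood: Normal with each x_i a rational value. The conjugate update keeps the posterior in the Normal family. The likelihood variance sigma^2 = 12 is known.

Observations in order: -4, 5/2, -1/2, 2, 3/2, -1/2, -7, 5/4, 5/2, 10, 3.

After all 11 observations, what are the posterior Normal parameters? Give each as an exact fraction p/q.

mu_0=-7/724, tau_0^2=132/181

obs 1: x=-4 → posterior Normal(-164/71, 132/71)
obs 2: x=5/2 → posterior Normal(-273/164, 66/41)
obs 3: x=-1/2 → posterior Normal(-142/93, 44/31)
obs 4: x=2 → posterior Normal(-15/13, 33/26)
obs 5: x=3/2 → posterior Normal(-9/10, 132/115)
obs 6: x=-1/2 → posterior Normal(-109/126, 22/21)
obs 7: x=-7 → posterior Normal(-186/137, 132/137)
obs 8: x=5/4 → posterior Normal(-689/592, 33/37)
obs 9: x=5/2 → posterior Normal(-193/212, 44/53)
obs 10: x=10 → posterior Normal(-139/680, 66/85)
obs 11: x=3 → posterior Normal(-7/724, 132/181)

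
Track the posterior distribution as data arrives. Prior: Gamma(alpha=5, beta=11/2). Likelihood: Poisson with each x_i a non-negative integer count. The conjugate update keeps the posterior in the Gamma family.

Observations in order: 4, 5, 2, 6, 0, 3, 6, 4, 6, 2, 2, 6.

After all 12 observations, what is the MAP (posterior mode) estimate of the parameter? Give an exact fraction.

20/7

obs 1: x=4 → posterior Gamma(9, 13/2)
obs 2: x=5 → posterior Gamma(14, 15/2)
obs 3: x=2 → posterior Gamma(16, 17/2)
obs 4: x=6 → posterior Gamma(22, 19/2)
obs 5: x=0 → posterior Gamma(22, 21/2)
obs 6: x=3 → posterior Gamma(25, 23/2)
obs 7: x=6 → posterior Gamma(31, 25/2)
obs 8: x=4 → posterior Gamma(35, 27/2)
obs 9: x=6 → posterior Gamma(41, 29/2)
obs 10: x=2 → posterior Gamma(43, 31/2)
obs 11: x=2 → posterior Gamma(45, 33/2)
obs 12: x=6 → posterior Gamma(51, 35/2)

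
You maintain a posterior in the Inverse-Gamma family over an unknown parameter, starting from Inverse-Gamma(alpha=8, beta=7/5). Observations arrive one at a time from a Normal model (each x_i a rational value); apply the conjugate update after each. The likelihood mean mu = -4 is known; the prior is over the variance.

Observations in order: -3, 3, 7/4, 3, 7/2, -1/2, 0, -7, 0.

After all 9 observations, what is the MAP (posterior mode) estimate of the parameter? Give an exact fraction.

obs 1: x=-3 → posterior Inverse-Gamma(17/2, 19/10)
obs 2: x=3 → posterior Inverse-Gamma(9, 132/5)
obs 3: x=7/4 → posterior Inverse-Gamma(19/2, 6869/160)
obs 4: x=3 → posterior Inverse-Gamma(10, 10789/160)
obs 5: x=7/2 → posterior Inverse-Gamma(21/2, 15289/160)
obs 6: x=-1/2 → posterior Inverse-Gamma(11, 16269/160)
obs 7: x=0 → posterior Inverse-Gamma(23/2, 17549/160)
obs 8: x=-7 → posterior Inverse-Gamma(12, 18269/160)
obs 9: x=0 → posterior Inverse-Gamma(25/2, 19549/160)

19549/2160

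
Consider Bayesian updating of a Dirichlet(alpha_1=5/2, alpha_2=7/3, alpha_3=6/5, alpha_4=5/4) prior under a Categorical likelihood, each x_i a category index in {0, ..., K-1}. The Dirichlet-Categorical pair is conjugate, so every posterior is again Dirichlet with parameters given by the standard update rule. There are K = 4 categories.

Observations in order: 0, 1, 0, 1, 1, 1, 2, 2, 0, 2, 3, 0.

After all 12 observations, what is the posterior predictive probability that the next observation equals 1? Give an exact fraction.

380/1157

obs 1: x=0 → posterior Dirichlet(7/2, 7/3, 6/5, 5/4)
obs 2: x=1 → posterior Dirichlet(7/2, 10/3, 6/5, 5/4)
obs 3: x=0 → posterior Dirichlet(9/2, 10/3, 6/5, 5/4)
obs 4: x=1 → posterior Dirichlet(9/2, 13/3, 6/5, 5/4)
obs 5: x=1 → posterior Dirichlet(9/2, 16/3, 6/5, 5/4)
obs 6: x=1 → posterior Dirichlet(9/2, 19/3, 6/5, 5/4)
obs 7: x=2 → posterior Dirichlet(9/2, 19/3, 11/5, 5/4)
obs 8: x=2 → posterior Dirichlet(9/2, 19/3, 16/5, 5/4)
obs 9: x=0 → posterior Dirichlet(11/2, 19/3, 16/5, 5/4)
obs 10: x=2 → posterior Dirichlet(11/2, 19/3, 21/5, 5/4)
obs 11: x=3 → posterior Dirichlet(11/2, 19/3, 21/5, 9/4)
obs 12: x=0 → posterior Dirichlet(13/2, 19/3, 21/5, 9/4)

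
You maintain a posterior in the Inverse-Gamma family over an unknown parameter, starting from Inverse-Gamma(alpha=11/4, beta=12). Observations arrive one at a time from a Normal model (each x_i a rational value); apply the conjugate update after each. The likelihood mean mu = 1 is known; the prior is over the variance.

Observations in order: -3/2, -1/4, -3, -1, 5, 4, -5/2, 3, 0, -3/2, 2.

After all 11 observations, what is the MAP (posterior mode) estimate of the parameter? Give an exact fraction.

obs 1: x=-3/2 → posterior Inverse-Gamma(13/4, 121/8)
obs 2: x=-1/4 → posterior Inverse-Gamma(15/4, 509/32)
obs 3: x=-3 → posterior Inverse-Gamma(17/4, 765/32)
obs 4: x=-1 → posterior Inverse-Gamma(19/4, 829/32)
obs 5: x=5 → posterior Inverse-Gamma(21/4, 1085/32)
obs 6: x=4 → posterior Inverse-Gamma(23/4, 1229/32)
obs 7: x=-5/2 → posterior Inverse-Gamma(25/4, 1425/32)
obs 8: x=3 → posterior Inverse-Gamma(27/4, 1489/32)
obs 9: x=0 → posterior Inverse-Gamma(29/4, 1505/32)
obs 10: x=-3/2 → posterior Inverse-Gamma(31/4, 1605/32)
obs 11: x=2 → posterior Inverse-Gamma(33/4, 1621/32)

1621/296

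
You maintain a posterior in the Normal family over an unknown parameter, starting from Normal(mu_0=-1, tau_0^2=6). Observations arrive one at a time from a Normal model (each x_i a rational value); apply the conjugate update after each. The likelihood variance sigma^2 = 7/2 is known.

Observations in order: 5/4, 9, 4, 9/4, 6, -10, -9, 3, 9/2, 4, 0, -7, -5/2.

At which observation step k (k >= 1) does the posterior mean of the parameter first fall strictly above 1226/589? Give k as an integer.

k = 2

obs 1: x=5/4 → posterior Normal(8/19, 42/19)
obs 2: x=9 → posterior Normal(116/31, 42/31)
obs 3: x=4 → posterior Normal(164/43, 42/43)
obs 4: x=9/4 → posterior Normal(191/55, 42/55)
obs 5: x=6 → posterior Normal(263/67, 42/67)
obs 6: x=-10 → posterior Normal(143/79, 42/79)
obs 7: x=-9 → posterior Normal(5/13, 6/13)
obs 8: x=3 → posterior Normal(71/103, 42/103)
obs 9: x=9/2 → posterior Normal(25/23, 42/115)
obs 10: x=4 → posterior Normal(173/127, 42/127)
obs 11: x=0 → posterior Normal(173/139, 42/139)
obs 12: x=-7 → posterior Normal(89/151, 42/151)
obs 13: x=-5/2 → posterior Normal(59/163, 42/163)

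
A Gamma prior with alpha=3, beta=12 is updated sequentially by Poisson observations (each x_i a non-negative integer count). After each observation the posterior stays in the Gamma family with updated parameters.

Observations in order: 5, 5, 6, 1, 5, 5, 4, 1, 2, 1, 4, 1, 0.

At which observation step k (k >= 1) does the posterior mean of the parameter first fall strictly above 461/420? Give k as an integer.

obs 1: x=5 → posterior Gamma(8, 13)
obs 2: x=5 → posterior Gamma(13, 14)
obs 3: x=6 → posterior Gamma(19, 15)
obs 4: x=1 → posterior Gamma(20, 16)
obs 5: x=5 → posterior Gamma(25, 17)
obs 6: x=5 → posterior Gamma(30, 18)
obs 7: x=4 → posterior Gamma(34, 19)
obs 8: x=1 → posterior Gamma(35, 20)
obs 9: x=2 → posterior Gamma(37, 21)
obs 10: x=1 → posterior Gamma(38, 22)
obs 11: x=4 → posterior Gamma(42, 23)
obs 12: x=1 → posterior Gamma(43, 24)
obs 13: x=0 → posterior Gamma(43, 25)

k = 3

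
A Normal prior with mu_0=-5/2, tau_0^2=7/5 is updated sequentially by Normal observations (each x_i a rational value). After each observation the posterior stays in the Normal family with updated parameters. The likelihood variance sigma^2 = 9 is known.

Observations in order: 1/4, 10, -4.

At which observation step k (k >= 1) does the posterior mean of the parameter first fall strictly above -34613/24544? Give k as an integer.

obs 1: x=1/4 → posterior Normal(-443/208, 63/52)
obs 2: x=10 → posterior Normal(-163/236, 63/59)
obs 3: x=-4 → posterior Normal(-25/24, 21/22)

k = 2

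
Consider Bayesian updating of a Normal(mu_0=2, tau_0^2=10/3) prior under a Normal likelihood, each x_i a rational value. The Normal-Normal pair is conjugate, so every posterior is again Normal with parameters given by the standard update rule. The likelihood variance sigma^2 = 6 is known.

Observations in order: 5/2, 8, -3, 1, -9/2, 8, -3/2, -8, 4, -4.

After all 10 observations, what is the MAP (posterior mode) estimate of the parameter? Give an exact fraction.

61/118

obs 1: x=5/2 → posterior Normal(61/28, 15/7)
obs 2: x=8 → posterior Normal(141/38, 30/19)
obs 3: x=-3 → posterior Normal(37/16, 5/4)
obs 4: x=1 → posterior Normal(121/58, 30/29)
obs 5: x=-9/2 → posterior Normal(19/17, 15/17)
obs 6: x=8 → posterior Normal(2, 10/13)
obs 7: x=-3/2 → posterior Normal(141/88, 15/22)
obs 8: x=-8 → posterior Normal(61/98, 30/49)
obs 9: x=4 → posterior Normal(101/108, 5/9)
obs 10: x=-4 → posterior Normal(61/118, 30/59)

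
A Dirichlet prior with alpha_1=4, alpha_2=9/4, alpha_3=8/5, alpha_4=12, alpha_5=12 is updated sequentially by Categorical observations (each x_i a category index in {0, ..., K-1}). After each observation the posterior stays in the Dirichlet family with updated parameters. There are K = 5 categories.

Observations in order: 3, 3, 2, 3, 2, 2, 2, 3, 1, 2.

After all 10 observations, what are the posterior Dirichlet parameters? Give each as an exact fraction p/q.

obs 1: x=3 → posterior Dirichlet(4, 9/4, 8/5, 13, 12)
obs 2: x=3 → posterior Dirichlet(4, 9/4, 8/5, 14, 12)
obs 3: x=2 → posterior Dirichlet(4, 9/4, 13/5, 14, 12)
obs 4: x=3 → posterior Dirichlet(4, 9/4, 13/5, 15, 12)
obs 5: x=2 → posterior Dirichlet(4, 9/4, 18/5, 15, 12)
obs 6: x=2 → posterior Dirichlet(4, 9/4, 23/5, 15, 12)
obs 7: x=2 → posterior Dirichlet(4, 9/4, 28/5, 15, 12)
obs 8: x=3 → posterior Dirichlet(4, 9/4, 28/5, 16, 12)
obs 9: x=1 → posterior Dirichlet(4, 13/4, 28/5, 16, 12)
obs 10: x=2 → posterior Dirichlet(4, 13/4, 33/5, 16, 12)

alpha_1=4, alpha_2=13/4, alpha_3=33/5, alpha_4=16, alpha_5=12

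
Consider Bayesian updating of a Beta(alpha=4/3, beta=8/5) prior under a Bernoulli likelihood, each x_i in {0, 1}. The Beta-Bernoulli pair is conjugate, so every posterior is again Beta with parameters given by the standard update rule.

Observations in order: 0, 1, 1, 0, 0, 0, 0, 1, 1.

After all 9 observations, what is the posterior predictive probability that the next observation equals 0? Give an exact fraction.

99/179

obs 1: x=0 → posterior Beta(4/3, 13/5)
obs 2: x=1 → posterior Beta(7/3, 13/5)
obs 3: x=1 → posterior Beta(10/3, 13/5)
obs 4: x=0 → posterior Beta(10/3, 18/5)
obs 5: x=0 → posterior Beta(10/3, 23/5)
obs 6: x=0 → posterior Beta(10/3, 28/5)
obs 7: x=0 → posterior Beta(10/3, 33/5)
obs 8: x=1 → posterior Beta(13/3, 33/5)
obs 9: x=1 → posterior Beta(16/3, 33/5)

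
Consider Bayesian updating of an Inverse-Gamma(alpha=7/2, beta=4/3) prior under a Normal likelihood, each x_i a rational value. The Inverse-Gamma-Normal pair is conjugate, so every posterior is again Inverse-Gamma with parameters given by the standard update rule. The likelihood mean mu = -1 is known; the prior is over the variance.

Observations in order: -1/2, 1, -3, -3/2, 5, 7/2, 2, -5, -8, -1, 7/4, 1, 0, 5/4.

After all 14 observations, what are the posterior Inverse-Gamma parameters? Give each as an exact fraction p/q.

alpha=21/2, beta=3817/48

obs 1: x=-1/2 → posterior Inverse-Gamma(4, 35/24)
obs 2: x=1 → posterior Inverse-Gamma(9/2, 83/24)
obs 3: x=-3 → posterior Inverse-Gamma(5, 131/24)
obs 4: x=-3/2 → posterior Inverse-Gamma(11/2, 67/12)
obs 5: x=5 → posterior Inverse-Gamma(6, 283/12)
obs 6: x=7/2 → posterior Inverse-Gamma(13/2, 809/24)
obs 7: x=2 → posterior Inverse-Gamma(7, 917/24)
obs 8: x=-5 → posterior Inverse-Gamma(15/2, 1109/24)
obs 9: x=-8 → posterior Inverse-Gamma(8, 1697/24)
obs 10: x=-1 → posterior Inverse-Gamma(17/2, 1697/24)
obs 11: x=7/4 → posterior Inverse-Gamma(9, 7151/96)
obs 12: x=1 → posterior Inverse-Gamma(19/2, 7343/96)
obs 13: x=0 → posterior Inverse-Gamma(10, 7391/96)
obs 14: x=5/4 → posterior Inverse-Gamma(21/2, 3817/48)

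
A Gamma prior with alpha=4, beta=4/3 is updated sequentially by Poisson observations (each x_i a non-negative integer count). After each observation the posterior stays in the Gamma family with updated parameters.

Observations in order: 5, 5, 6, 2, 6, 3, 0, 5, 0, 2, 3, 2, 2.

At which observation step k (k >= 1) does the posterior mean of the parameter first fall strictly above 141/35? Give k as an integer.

obs 1: x=5 → posterior Gamma(9, 7/3)
obs 2: x=5 → posterior Gamma(14, 10/3)
obs 3: x=6 → posterior Gamma(20, 13/3)
obs 4: x=2 → posterior Gamma(22, 16/3)
obs 5: x=6 → posterior Gamma(28, 19/3)
obs 6: x=3 → posterior Gamma(31, 22/3)
obs 7: x=0 → posterior Gamma(31, 25/3)
obs 8: x=5 → posterior Gamma(36, 28/3)
obs 9: x=0 → posterior Gamma(36, 31/3)
obs 10: x=2 → posterior Gamma(38, 34/3)
obs 11: x=3 → posterior Gamma(41, 37/3)
obs 12: x=2 → posterior Gamma(43, 40/3)
obs 13: x=2 → posterior Gamma(45, 43/3)

k = 2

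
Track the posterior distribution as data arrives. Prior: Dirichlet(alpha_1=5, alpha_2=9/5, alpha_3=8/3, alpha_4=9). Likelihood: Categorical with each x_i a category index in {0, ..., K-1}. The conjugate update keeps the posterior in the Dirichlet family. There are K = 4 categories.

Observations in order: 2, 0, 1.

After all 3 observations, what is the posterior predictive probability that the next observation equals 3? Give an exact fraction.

135/322

obs 1: x=2 → posterior Dirichlet(5, 9/5, 11/3, 9)
obs 2: x=0 → posterior Dirichlet(6, 9/5, 11/3, 9)
obs 3: x=1 → posterior Dirichlet(6, 14/5, 11/3, 9)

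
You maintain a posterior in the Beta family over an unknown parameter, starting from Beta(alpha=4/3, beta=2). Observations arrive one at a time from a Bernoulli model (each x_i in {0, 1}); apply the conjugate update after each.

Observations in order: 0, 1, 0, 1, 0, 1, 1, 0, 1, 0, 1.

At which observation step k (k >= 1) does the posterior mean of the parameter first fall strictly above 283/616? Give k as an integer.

obs 1: x=0 → posterior Beta(4/3, 3)
obs 2: x=1 → posterior Beta(7/3, 3)
obs 3: x=0 → posterior Beta(7/3, 4)
obs 4: x=1 → posterior Beta(10/3, 4)
obs 5: x=0 → posterior Beta(10/3, 5)
obs 6: x=1 → posterior Beta(13/3, 5)
obs 7: x=1 → posterior Beta(16/3, 5)
obs 8: x=0 → posterior Beta(16/3, 6)
obs 9: x=1 → posterior Beta(19/3, 6)
obs 10: x=0 → posterior Beta(19/3, 7)
obs 11: x=1 → posterior Beta(22/3, 7)

k = 6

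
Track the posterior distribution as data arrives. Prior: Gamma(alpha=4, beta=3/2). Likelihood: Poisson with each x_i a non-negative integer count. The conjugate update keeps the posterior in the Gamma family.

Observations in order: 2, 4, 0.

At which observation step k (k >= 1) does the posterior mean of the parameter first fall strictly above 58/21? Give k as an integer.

k = 2

obs 1: x=2 → posterior Gamma(6, 5/2)
obs 2: x=4 → posterior Gamma(10, 7/2)
obs 3: x=0 → posterior Gamma(10, 9/2)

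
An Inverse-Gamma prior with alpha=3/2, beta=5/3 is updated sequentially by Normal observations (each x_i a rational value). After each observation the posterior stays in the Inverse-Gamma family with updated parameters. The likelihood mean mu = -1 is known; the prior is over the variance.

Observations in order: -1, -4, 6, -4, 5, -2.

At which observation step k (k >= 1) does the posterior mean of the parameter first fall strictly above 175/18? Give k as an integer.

k = 3

obs 1: x=-1 → posterior Inverse-Gamma(2, 5/3)
obs 2: x=-4 → posterior Inverse-Gamma(5/2, 37/6)
obs 3: x=6 → posterior Inverse-Gamma(3, 92/3)
obs 4: x=-4 → posterior Inverse-Gamma(7/2, 211/6)
obs 5: x=5 → posterior Inverse-Gamma(4, 319/6)
obs 6: x=-2 → posterior Inverse-Gamma(9/2, 161/3)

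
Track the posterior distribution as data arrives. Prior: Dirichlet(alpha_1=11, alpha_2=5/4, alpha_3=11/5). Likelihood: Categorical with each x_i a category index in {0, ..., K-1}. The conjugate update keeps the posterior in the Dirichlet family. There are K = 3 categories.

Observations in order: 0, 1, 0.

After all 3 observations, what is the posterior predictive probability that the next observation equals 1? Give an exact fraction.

obs 1: x=0 → posterior Dirichlet(12, 5/4, 11/5)
obs 2: x=1 → posterior Dirichlet(12, 9/4, 11/5)
obs 3: x=0 → posterior Dirichlet(13, 9/4, 11/5)

45/349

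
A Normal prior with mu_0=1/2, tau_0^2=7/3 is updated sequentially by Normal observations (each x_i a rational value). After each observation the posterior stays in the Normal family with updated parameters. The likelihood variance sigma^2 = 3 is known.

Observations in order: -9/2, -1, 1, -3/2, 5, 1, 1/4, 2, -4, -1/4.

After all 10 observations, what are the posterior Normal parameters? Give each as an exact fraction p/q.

mu_0=-19/158, tau_0^2=21/79

obs 1: x=-9/2 → posterior Normal(-27/16, 21/16)
obs 2: x=-1 → posterior Normal(-34/23, 21/23)
obs 3: x=1 → posterior Normal(-9/10, 7/10)
obs 4: x=-3/2 → posterior Normal(-75/74, 21/37)
obs 5: x=5 → posterior Normal(-5/88, 21/44)
obs 6: x=1 → posterior Normal(3/34, 7/17)
obs 7: x=1/4 → posterior Normal(25/232, 21/58)
obs 8: x=2 → posterior Normal(81/260, 21/65)
obs 9: x=-4 → posterior Normal(-31/288, 7/24)
obs 10: x=-1/4 → posterior Normal(-19/158, 21/79)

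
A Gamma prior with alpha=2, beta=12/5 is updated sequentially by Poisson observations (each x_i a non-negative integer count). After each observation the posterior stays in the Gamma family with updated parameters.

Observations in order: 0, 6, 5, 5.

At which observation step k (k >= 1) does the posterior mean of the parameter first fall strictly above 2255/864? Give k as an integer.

k = 4

obs 1: x=0 → posterior Gamma(2, 17/5)
obs 2: x=6 → posterior Gamma(8, 22/5)
obs 3: x=5 → posterior Gamma(13, 27/5)
obs 4: x=5 → posterior Gamma(18, 32/5)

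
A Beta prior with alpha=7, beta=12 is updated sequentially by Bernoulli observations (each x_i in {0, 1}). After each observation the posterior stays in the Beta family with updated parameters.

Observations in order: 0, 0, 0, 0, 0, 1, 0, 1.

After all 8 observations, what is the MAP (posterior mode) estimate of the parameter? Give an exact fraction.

8/25

obs 1: x=0 → posterior Beta(7, 13)
obs 2: x=0 → posterior Beta(7, 14)
obs 3: x=0 → posterior Beta(7, 15)
obs 4: x=0 → posterior Beta(7, 16)
obs 5: x=0 → posterior Beta(7, 17)
obs 6: x=1 → posterior Beta(8, 17)
obs 7: x=0 → posterior Beta(8, 18)
obs 8: x=1 → posterior Beta(9, 18)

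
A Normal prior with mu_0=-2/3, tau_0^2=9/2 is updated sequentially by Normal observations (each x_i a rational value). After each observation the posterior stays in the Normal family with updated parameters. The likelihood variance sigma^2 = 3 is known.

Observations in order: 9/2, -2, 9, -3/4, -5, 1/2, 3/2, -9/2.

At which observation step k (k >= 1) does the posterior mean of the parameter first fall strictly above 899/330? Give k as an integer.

obs 1: x=9/2 → posterior Normal(73/30, 9/5)
obs 2: x=-2 → posterior Normal(37/48, 9/8)
obs 3: x=9 → posterior Normal(199/66, 9/11)
obs 4: x=-3/4 → posterior Normal(53/24, 9/14)
obs 5: x=-5 → posterior Normal(191/204, 9/17)
obs 6: x=1/2 → posterior Normal(209/240, 9/20)
obs 7: x=3/2 → posterior Normal(263/276, 9/23)
obs 8: x=-9/2 → posterior Normal(101/312, 9/26)

k = 3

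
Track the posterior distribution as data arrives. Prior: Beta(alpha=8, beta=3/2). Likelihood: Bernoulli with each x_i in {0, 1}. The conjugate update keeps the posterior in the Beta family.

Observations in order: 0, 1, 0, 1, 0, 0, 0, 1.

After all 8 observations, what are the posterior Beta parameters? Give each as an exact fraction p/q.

obs 1: x=0 → posterior Beta(8, 5/2)
obs 2: x=1 → posterior Beta(9, 5/2)
obs 3: x=0 → posterior Beta(9, 7/2)
obs 4: x=1 → posterior Beta(10, 7/2)
obs 5: x=0 → posterior Beta(10, 9/2)
obs 6: x=0 → posterior Beta(10, 11/2)
obs 7: x=0 → posterior Beta(10, 13/2)
obs 8: x=1 → posterior Beta(11, 13/2)

alpha=11, beta=13/2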